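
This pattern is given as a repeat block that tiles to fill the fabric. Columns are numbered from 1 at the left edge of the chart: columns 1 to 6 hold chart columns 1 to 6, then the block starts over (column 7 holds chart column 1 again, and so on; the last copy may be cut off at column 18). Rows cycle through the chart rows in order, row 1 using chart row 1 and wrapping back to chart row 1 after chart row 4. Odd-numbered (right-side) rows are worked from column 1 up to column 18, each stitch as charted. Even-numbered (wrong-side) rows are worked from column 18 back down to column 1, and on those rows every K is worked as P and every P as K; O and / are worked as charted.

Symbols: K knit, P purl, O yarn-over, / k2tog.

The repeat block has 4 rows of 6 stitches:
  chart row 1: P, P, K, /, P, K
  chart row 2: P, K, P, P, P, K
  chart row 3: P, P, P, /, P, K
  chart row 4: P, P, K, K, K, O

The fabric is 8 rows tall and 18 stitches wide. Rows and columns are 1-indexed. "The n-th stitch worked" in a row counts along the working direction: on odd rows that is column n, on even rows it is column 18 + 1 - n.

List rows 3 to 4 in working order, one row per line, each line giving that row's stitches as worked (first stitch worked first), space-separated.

Row 3: chart row 3, RS - tile across columns 1-18 and work as-is.
Row 4: chart row 4, WS - tiled (columns 1-18): P P K K K O P P K K K O P P K K K O; work from column 18 back to 1 with K<->P swapped.

Result:
P P P / P K P P P / P K P P P / P K
O P P P K K O P P P K K O P P P K K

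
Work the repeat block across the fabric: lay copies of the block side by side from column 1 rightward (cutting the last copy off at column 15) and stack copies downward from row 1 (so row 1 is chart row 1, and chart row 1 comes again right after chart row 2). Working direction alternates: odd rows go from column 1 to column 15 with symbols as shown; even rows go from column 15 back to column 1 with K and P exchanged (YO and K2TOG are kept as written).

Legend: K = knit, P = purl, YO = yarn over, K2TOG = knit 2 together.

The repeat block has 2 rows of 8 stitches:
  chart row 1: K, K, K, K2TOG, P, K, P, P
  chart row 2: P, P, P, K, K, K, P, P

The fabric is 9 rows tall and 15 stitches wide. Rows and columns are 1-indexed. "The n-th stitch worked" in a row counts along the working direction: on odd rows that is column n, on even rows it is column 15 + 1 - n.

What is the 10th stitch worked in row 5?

Row 5 uses chart row ((5-1) mod 2)+1 = 1. Row 5 is odd, so RS.
Chart row 1 tiled across columns 1-15: K K K K2TOG P K P P K K K K2TOG P K P
RS: work column 1 to column 15, symbols as charted — the tiled row is the row as worked.
Stitch 10 in working order -> K

Stitch:
K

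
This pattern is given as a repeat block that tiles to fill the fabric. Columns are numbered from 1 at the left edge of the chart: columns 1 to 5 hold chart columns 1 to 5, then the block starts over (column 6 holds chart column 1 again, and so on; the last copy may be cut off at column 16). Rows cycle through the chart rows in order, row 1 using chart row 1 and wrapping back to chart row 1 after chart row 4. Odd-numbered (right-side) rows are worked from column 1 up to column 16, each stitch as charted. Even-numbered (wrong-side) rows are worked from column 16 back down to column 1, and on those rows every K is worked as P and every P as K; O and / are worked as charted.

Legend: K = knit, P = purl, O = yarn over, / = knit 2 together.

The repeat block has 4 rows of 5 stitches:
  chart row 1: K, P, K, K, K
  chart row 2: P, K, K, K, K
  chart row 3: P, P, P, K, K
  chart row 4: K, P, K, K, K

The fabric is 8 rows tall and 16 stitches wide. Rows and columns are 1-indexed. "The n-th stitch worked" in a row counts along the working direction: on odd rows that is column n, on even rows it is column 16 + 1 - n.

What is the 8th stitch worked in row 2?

Row 2: (2-1) mod 4 = 1, so use chart row 2. Even row -> WS.
Chart row 2 tiled across columns 1-16: P K K K K P K K K K P K K K K P
WS: work from column 16 back to column 1 (reverse the tiled row), swapping K<->P (O and / unchanged).
Row 2 as worked: K P P P P K P P P P K P P P P K
Stitch 8 in working order -> P

Result:
P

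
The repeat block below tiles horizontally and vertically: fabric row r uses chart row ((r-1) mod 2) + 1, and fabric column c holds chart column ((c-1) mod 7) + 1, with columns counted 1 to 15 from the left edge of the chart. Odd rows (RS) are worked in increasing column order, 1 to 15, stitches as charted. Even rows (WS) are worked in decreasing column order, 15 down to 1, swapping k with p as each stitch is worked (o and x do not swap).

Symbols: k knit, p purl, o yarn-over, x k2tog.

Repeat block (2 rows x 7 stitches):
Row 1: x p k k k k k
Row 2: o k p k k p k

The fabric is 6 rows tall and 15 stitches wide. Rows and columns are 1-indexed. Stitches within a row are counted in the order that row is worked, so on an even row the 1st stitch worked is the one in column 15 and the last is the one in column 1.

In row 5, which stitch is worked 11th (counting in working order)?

Row 5 uses chart row ((5-1) mod 2)+1 = 1. Row 5 is odd, so RS.
Chart row 1 tiled across columns 1-15: x p k k k k k x p k k k k k x
RS row: no reversal, no swap; stitch n worked = column n.
Stitch 11 in working order -> k

Result:
k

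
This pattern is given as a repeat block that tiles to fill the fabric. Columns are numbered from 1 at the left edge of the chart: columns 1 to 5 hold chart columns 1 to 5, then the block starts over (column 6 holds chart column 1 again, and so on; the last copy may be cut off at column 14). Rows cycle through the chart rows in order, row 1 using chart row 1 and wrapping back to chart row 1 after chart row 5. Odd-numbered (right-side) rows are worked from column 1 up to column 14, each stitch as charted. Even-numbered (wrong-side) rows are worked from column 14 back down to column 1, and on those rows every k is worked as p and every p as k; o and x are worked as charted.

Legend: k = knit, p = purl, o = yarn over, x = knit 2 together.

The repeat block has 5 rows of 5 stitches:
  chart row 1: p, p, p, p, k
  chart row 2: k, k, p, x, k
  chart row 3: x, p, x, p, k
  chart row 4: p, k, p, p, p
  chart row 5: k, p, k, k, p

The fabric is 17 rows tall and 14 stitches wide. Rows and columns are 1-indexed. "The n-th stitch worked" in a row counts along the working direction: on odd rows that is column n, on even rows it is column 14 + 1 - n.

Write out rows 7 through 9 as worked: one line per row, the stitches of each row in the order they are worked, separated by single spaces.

Row 7: chart row 2, RS - tile across columns 1-14 and work as-is.
Row 8: chart row 3, WS - tiled (columns 1-14): x p x p k x p x p k x p x p; work from column 14 back to 1 with k<->p swapped.
Row 9: chart row 4, RS - tile across columns 1-14 and work as-is.

Rows as worked:
k k p x k k k p x k k k p x
k x k x p k x k x p k x k x
p k p p p p k p p p p k p p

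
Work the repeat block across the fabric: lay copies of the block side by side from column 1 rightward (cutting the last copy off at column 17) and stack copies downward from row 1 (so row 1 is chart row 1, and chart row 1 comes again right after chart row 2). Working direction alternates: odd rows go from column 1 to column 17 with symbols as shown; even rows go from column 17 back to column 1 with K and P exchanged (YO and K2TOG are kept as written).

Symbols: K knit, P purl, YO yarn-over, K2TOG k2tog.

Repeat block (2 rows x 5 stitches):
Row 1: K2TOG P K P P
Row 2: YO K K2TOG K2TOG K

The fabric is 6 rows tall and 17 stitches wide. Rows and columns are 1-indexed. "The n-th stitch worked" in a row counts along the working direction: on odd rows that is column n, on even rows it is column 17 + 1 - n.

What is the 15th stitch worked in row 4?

Stitch:
K2TOG

Derivation:
Row 4: (4-1) mod 2 = 1, so use chart row 2. Even row -> WS.
Chart row 2 tiled across columns 1-17: YO K K2TOG K2TOG K YO K K2TOG K2TOG K YO K K2TOG K2TOG K YO K
WS: work from column 17 back to column 1 (reverse the tiled row), swapping K<->P (YO and K2TOG unchanged).
Row 4 as worked: P YO P K2TOG K2TOG P YO P K2TOG K2TOG P YO P K2TOG K2TOG P YO
Counting 15 along the worked row gives K2TOG.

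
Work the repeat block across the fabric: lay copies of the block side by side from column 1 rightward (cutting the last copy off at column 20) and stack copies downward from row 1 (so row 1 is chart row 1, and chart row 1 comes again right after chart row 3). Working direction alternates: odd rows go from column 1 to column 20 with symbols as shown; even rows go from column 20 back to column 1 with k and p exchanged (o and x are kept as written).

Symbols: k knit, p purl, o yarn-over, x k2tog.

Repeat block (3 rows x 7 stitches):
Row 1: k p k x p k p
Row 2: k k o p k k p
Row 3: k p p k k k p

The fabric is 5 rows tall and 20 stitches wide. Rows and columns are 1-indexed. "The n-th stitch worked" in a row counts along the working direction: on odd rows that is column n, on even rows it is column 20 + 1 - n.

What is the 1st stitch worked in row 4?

Result:
p

Derivation:
Row 4 uses chart row ((4-1) mod 3)+1 = 1. Row 4 is even, so WS.
Chart row 1 tiled across columns 1-20: k p k x p k p k p k x p k p k p k x p k
WS: work from column 20 back to column 1 (reverse the tiled row), swapping k<->p (o and x unchanged).
Row 4 as worked: p k x p k p k p k x p k p k p k x p k p
The 1st stitch worked is p.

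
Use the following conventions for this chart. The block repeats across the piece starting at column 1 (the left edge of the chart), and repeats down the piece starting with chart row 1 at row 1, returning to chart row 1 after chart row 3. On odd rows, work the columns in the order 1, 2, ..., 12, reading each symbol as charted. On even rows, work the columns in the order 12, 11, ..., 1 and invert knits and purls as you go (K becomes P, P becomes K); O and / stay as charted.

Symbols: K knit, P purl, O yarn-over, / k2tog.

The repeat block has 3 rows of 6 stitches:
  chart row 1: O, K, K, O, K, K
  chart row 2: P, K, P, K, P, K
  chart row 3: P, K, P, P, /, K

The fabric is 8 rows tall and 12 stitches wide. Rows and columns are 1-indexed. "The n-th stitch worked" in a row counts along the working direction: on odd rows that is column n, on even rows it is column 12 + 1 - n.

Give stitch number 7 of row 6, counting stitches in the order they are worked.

For row 6: chart row = ((6-1) mod 3) + 1 = 3; this is a WS (even) row.
Chart row 3 tiled across columns 1-12: P K P P / K P K P P / K
WS row: flip the tiled sequence (start at column 12) and apply K<->P; O and / stay.
Row 6 as worked: P / K K P K P / K K P K
Counting 7 along the worked row gives P.

Result:
P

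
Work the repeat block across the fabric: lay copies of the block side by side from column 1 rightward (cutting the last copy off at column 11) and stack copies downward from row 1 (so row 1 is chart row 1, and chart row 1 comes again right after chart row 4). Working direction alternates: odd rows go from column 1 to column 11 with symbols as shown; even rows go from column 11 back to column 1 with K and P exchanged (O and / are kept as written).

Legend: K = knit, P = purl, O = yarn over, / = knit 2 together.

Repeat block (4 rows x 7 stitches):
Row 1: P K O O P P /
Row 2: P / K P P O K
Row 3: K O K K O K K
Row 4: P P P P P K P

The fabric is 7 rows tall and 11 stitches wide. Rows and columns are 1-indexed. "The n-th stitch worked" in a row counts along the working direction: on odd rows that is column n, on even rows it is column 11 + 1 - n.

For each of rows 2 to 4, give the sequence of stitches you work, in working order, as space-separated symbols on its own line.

Rows as worked:
K P / K P O K K P / K
K O K K O K K K O K K
K K K K K P K K K K K

Derivation:
Row 2: chart row 2, WS - tiled (columns 1-11): P / K P P O K P / K P; work from column 11 back to 1 with K<->P swapped.
Row 3: chart row 3, RS - tile across columns 1-11 and work as-is.
Row 4: chart row 4, WS - tiled (columns 1-11): P P P P P K P P P P P; work from column 11 back to 1 with K<->P swapped.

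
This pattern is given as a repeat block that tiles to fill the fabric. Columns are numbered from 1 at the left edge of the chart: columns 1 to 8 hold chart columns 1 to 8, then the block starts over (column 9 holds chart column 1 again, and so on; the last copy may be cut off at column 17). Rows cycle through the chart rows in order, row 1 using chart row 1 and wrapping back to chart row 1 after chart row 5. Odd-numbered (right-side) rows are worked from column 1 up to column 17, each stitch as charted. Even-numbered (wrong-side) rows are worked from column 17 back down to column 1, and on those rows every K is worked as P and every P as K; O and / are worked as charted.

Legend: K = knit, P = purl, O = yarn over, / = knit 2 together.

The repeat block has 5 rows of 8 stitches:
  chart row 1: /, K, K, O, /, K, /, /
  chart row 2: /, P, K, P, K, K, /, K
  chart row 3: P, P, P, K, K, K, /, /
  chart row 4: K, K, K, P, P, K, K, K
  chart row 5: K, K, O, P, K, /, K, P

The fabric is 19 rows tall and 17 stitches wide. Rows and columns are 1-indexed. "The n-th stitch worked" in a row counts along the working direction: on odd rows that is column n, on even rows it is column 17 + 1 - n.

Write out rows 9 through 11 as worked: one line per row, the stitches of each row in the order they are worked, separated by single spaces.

Rows as worked:
K K K P P K K K K K K P P K K K K
P K P / P K O P P K P / P K O P P
/ K K O / K / / / K K O / K / / /

Derivation:
Row 9: chart row 4, RS - tile across columns 1-17 and work as-is.
Row 10: chart row 5, WS - tiled (columns 1-17): K K O P K / K P K K O P K / K P K; work from column 17 back to 1 with K<->P swapped.
Row 11: chart row 1, RS - tile across columns 1-17 and work as-is.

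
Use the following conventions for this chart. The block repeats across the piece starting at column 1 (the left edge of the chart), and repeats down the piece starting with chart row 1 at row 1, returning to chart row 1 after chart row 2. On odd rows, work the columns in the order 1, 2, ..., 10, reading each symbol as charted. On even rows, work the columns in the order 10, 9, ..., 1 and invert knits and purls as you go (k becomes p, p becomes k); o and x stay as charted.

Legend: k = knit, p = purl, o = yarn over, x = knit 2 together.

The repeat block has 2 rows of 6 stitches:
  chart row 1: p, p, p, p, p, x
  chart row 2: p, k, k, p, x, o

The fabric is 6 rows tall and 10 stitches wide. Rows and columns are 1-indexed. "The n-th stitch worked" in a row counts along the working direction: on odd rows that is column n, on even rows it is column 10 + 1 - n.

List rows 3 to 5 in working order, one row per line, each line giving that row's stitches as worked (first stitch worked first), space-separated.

== ROWS AS WORKED ==
p p p p p x p p p p
k p p k o x k p p k
p p p p p x p p p p

Derivation:
Row 3: chart row 1, RS - tile across columns 1-10 and work as-is.
Row 4: chart row 2, WS - tiled (columns 1-10): p k k p x o p k k p; work from column 10 back to 1 with k<->p swapped.
Row 5: chart row 1, RS - tile across columns 1-10 and work as-is.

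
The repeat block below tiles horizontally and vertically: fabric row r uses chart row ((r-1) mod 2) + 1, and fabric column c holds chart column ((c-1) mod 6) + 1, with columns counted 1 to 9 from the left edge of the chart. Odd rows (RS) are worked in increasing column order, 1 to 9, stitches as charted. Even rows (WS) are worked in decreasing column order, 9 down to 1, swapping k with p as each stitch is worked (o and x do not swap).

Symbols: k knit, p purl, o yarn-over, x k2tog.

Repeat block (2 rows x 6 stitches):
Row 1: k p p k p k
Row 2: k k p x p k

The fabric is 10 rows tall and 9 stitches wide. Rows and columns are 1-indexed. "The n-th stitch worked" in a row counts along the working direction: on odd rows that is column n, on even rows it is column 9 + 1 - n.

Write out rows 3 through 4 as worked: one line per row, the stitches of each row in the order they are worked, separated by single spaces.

Row 3: chart row 1, RS - tile across columns 1-9 and work as-is.
Row 4: chart row 2, WS - tiled (columns 1-9): k k p x p k k k p; work from column 9 back to 1 with k<->p swapped.

== ROWS AS WORKED ==
k p p k p k k p p
k p p p k x k p p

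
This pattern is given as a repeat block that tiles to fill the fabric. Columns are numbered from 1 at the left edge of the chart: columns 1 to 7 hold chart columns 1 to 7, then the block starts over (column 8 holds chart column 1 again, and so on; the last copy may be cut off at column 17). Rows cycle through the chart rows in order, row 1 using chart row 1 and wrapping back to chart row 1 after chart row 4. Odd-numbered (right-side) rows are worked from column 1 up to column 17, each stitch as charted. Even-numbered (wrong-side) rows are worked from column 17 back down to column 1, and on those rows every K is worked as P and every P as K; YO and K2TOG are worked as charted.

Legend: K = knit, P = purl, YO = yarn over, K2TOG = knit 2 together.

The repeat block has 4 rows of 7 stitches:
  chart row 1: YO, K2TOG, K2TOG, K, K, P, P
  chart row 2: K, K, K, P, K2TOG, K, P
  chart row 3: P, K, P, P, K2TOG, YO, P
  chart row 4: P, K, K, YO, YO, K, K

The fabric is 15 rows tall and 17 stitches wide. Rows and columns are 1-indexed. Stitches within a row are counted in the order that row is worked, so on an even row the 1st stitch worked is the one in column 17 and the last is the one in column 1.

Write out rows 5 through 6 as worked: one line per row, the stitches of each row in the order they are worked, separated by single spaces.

Row 5: chart row 1, RS - tile across columns 1-17 and work as-is.
Row 6: chart row 2, WS - tiled (columns 1-17): K K K P K2TOG K P K K K P K2TOG K P K K K; work from column 17 back to 1 with K<->P swapped.

Result:
YO K2TOG K2TOG K K P P YO K2TOG K2TOG K K P P YO K2TOG K2TOG
P P P K P K2TOG K P P P K P K2TOG K P P P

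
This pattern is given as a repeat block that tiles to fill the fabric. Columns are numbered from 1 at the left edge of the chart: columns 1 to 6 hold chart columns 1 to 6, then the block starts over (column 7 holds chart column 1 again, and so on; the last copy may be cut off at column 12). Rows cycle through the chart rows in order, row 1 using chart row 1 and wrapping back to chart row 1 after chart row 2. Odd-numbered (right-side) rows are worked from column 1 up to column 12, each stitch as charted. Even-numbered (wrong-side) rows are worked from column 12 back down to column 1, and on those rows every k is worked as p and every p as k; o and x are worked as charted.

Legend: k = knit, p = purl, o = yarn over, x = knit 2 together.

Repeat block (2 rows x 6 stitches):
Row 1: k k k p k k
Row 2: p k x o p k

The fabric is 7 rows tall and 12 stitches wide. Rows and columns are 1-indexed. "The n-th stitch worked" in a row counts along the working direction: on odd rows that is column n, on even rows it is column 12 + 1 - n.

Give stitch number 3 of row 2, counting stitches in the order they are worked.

Row 2 uses chart row ((2-1) mod 2)+1 = 2. Row 2 is even, so WS.
Chart row 2 tiled across columns 1-12: p k x o p k p k x o p k
WS row: flip the tiled sequence (start at column 12) and apply k<->p; o and x stay.
Row 2 as worked: p k o x p k p k o x p k
Counting 3 along the worked row gives o.

Result:
o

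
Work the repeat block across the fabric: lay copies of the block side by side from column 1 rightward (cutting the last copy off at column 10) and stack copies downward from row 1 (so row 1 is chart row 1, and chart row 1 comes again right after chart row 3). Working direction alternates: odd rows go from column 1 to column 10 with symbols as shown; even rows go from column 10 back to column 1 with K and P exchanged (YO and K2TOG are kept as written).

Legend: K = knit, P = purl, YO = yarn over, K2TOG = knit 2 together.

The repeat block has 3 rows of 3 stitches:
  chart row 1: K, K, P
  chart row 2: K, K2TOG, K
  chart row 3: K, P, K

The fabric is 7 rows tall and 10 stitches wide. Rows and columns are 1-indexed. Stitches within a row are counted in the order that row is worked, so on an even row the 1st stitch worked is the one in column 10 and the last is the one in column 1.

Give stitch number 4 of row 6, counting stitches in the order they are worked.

Stitch:
P

Derivation:
Row 6 uses chart row ((6-1) mod 3)+1 = 3. Row 6 is even, so WS.
Chart row 3 tiled across columns 1-10: K P K K P K K P K K
Wrong side: read the tiled row from column 10 down to 1 and exchange K with P (leave YO, K2TOG).
Row 6 as worked: P P K P P K P P K P
The 4th stitch worked is P.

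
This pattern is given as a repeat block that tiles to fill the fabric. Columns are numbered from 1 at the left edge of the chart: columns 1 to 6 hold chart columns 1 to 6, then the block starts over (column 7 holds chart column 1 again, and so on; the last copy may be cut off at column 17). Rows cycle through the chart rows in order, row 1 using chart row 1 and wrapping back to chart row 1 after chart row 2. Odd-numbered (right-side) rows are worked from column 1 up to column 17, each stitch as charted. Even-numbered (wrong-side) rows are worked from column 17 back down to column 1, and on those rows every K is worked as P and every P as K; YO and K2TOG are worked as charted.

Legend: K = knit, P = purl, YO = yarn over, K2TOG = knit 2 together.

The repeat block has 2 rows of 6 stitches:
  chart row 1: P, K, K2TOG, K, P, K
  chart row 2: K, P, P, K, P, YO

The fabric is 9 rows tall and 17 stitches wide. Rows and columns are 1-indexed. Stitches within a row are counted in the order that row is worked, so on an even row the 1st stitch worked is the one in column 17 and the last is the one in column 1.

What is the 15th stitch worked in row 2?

Row 2: (2-1) mod 2 = 1, so use chart row 2. Even row -> WS.
Chart row 2 tiled across columns 1-17: K P P K P YO K P P K P YO K P P K P
Wrong side: read the tiled row from column 17 down to 1 and exchange K with P (leave YO, K2TOG).
Row 2 as worked: K P K K P YO K P K K P YO K P K K P
Stitch 15 in working order -> K

Stitch:
K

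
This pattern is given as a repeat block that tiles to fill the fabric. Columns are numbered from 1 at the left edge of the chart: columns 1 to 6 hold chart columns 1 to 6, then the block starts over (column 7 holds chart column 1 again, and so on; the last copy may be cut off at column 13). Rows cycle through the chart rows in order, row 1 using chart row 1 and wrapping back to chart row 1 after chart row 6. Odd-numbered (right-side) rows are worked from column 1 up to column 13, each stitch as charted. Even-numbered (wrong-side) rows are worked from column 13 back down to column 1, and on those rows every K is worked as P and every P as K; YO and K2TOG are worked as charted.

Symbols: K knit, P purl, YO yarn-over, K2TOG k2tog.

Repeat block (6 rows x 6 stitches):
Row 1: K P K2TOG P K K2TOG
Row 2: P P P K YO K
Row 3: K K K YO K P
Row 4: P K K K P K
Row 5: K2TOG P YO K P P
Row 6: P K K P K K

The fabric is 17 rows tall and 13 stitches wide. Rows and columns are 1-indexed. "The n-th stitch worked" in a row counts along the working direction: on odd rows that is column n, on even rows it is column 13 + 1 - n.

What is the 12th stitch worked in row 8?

Result:
K

Derivation:
Row 8 uses chart row ((8-1) mod 6)+1 = 2. Row 8 is even, so WS.
Chart row 2 tiled across columns 1-13: P P P K YO K P P P K YO K P
WS: work from column 13 back to column 1 (reverse the tiled row), swapping K<->P (YO and K2TOG unchanged).
Row 8 as worked: K P YO P K K K P YO P K K K
Counting 12 along the worked row gives K.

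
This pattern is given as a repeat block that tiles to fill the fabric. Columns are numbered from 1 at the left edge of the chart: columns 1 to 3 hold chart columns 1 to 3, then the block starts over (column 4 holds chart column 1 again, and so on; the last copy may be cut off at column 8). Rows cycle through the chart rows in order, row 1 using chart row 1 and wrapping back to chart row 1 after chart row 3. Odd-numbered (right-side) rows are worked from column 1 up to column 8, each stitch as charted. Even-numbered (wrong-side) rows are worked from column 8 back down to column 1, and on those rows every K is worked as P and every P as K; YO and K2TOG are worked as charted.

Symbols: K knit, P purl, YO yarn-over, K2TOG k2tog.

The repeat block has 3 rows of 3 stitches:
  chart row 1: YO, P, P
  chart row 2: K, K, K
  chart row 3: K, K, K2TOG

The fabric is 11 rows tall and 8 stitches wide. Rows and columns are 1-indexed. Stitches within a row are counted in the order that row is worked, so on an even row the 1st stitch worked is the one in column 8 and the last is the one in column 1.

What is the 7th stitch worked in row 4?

Row 4: (4-1) mod 3 = 0, so use chart row 1. Even row -> WS.
Chart row 1 tiled across columns 1-8: YO P P YO P P YO P
WS: work from column 8 back to column 1 (reverse the tiled row), swapping K<->P (YO and K2TOG unchanged).
Row 4 as worked: K YO K K YO K K YO
The 7th stitch worked is K.

Stitch:
K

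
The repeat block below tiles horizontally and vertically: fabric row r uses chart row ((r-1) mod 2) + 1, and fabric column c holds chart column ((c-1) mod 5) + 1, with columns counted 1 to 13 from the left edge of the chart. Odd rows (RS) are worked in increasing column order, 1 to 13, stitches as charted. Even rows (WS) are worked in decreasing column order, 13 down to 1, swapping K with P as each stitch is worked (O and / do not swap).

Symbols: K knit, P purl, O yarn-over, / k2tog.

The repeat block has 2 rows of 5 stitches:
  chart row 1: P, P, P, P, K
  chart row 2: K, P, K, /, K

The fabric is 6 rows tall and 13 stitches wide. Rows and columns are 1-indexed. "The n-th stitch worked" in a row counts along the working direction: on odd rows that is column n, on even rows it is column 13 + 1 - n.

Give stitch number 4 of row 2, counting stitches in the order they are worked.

Row 2 uses chart row ((2-1) mod 2)+1 = 2. Row 2 is even, so WS.
Chart row 2 tiled across columns 1-13: K P K / K K P K / K K P K
Wrong side: read the tiled row from column 13 down to 1 and exchange K with P (leave O, /).
Row 2 as worked: P K P P / P K P P / P K P
Counting 4 along the worked row gives P.

Stitch:
P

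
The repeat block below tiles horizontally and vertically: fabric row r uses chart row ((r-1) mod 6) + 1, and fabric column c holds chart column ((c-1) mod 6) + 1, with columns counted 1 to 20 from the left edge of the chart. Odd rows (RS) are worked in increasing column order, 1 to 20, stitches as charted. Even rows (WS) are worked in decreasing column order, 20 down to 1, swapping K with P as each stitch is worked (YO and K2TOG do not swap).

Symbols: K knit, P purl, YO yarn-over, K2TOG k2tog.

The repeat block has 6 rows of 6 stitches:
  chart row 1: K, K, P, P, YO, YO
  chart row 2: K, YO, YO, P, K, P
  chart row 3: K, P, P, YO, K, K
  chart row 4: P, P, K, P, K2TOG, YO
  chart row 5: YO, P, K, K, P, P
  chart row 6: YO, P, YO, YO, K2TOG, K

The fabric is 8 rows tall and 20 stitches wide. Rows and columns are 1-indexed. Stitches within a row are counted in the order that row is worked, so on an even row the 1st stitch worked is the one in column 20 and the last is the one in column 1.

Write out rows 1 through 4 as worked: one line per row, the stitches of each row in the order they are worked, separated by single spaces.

Result:
K K P P YO YO K K P P YO YO K K P P YO YO K K
YO P K P K YO YO P K P K YO YO P K P K YO YO P
K P P YO K K K P P YO K K K P P YO K K K P
K K YO K2TOG K P K K YO K2TOG K P K K YO K2TOG K P K K

Derivation:
Row 1: chart row 1, RS - tile across columns 1-20 and work as-is.
Row 2: chart row 2, WS - tiled (columns 1-20): K YO YO P K P K YO YO P K P K YO YO P K P K YO; work from column 20 back to 1 with K<->P swapped.
Row 3: chart row 3, RS - tile across columns 1-20 and work as-is.
Row 4: chart row 4, WS - tiled (columns 1-20): P P K P K2TOG YO P P K P K2TOG YO P P K P K2TOG YO P P; work from column 20 back to 1 with K<->P swapped.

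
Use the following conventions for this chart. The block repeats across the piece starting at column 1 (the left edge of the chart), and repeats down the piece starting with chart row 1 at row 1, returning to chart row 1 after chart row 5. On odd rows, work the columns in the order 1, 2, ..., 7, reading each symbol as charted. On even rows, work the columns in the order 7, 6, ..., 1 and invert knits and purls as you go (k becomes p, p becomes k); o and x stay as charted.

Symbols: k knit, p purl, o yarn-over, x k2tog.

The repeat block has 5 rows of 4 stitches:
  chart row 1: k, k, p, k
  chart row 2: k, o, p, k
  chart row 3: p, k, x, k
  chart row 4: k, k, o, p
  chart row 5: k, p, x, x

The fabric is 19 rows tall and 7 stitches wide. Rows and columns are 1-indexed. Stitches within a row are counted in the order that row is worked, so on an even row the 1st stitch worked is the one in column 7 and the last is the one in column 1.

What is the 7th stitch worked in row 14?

Stitch:
p

Derivation:
For row 14: chart row = ((14-1) mod 5) + 1 = 4; this is a WS (even) row.
Chart row 4 tiled across columns 1-7: k k o p k k o
WS row: flip the tiled sequence (start at column 7) and apply k<->p; o and x stay.
Row 14 as worked: o p p k o p p
Counting 7 along the worked row gives p.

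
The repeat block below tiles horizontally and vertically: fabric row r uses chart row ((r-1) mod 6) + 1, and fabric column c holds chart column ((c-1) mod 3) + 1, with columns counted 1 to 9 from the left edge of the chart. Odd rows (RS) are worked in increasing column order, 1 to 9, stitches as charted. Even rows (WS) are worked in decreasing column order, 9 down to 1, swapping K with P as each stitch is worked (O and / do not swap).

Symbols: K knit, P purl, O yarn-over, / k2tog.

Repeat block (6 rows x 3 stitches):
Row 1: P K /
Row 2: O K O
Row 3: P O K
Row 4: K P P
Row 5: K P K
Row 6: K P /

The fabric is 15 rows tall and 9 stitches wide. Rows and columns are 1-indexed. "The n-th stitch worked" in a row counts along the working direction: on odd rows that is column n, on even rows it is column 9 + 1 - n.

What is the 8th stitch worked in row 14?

Row 14: (14-1) mod 6 = 1, so use chart row 2. Even row -> WS.
Chart row 2 tiled across columns 1-9: O K O O K O O K O
Wrong side: read the tiled row from column 9 down to 1 and exchange K with P (leave O, /).
Row 14 as worked: O P O O P O O P O
Stitch 8 in working order -> P

== STITCH ==
P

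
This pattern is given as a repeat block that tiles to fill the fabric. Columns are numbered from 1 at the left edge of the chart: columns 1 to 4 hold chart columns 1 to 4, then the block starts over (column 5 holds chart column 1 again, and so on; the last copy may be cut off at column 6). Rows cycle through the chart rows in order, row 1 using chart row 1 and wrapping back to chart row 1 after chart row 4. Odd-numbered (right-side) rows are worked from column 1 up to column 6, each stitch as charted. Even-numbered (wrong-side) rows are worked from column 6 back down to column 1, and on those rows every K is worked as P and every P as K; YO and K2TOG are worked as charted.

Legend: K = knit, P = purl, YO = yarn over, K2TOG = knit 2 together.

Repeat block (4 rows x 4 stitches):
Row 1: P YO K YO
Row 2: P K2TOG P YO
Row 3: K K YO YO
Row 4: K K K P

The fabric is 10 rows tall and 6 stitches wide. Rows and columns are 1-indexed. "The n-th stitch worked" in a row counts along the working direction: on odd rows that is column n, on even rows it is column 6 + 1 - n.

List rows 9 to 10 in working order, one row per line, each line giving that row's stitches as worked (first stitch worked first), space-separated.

Result:
P YO K YO P YO
K2TOG K YO K K2TOG K

Derivation:
Row 9: chart row 1, RS - tile across columns 1-6 and work as-is.
Row 10: chart row 2, WS - tiled (columns 1-6): P K2TOG P YO P K2TOG; work from column 6 back to 1 with K<->P swapped.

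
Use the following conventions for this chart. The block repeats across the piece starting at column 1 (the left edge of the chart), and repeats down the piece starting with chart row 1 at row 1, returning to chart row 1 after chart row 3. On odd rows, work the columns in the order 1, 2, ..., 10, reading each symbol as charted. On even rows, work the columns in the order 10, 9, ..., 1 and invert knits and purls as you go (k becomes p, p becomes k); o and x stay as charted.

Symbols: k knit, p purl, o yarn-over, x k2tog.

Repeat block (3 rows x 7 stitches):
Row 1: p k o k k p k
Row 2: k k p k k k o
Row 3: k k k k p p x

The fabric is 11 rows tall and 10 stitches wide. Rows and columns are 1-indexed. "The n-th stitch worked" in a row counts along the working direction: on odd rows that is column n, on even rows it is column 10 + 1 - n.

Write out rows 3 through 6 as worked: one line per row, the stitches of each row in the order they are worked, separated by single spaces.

Rows as worked:
k k k k p p x k k k
o p k p k p p o p k
k k p k k k o k k p
p p p x k k p p p p

Derivation:
Row 3: chart row 3, RS - tile across columns 1-10 and work as-is.
Row 4: chart row 1, WS - tiled (columns 1-10): p k o k k p k p k o; work from column 10 back to 1 with k<->p swapped.
Row 5: chart row 2, RS - tile across columns 1-10 and work as-is.
Row 6: chart row 3, WS - tiled (columns 1-10): k k k k p p x k k k; work from column 10 back to 1 with k<->p swapped.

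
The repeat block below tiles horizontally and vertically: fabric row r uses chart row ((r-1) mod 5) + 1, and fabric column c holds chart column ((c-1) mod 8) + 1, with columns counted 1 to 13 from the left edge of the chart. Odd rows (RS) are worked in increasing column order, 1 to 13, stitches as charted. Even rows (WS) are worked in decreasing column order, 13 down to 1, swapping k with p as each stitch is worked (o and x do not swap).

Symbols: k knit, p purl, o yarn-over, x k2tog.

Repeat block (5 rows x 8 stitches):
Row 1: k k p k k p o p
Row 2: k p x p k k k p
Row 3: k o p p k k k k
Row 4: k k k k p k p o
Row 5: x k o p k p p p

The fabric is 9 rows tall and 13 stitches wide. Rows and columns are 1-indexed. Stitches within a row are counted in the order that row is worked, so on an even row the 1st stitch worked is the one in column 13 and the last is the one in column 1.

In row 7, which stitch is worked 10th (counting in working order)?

Stitch:
p

Derivation:
Row 7: (7-1) mod 5 = 1, so use chart row 2. Odd row -> RS.
Chart row 2 tiled across columns 1-13: k p x p k k k p k p x p k
Right side: take the tiled row as-is (worked left to right from column 1).
Counting 10 along the worked row gives p.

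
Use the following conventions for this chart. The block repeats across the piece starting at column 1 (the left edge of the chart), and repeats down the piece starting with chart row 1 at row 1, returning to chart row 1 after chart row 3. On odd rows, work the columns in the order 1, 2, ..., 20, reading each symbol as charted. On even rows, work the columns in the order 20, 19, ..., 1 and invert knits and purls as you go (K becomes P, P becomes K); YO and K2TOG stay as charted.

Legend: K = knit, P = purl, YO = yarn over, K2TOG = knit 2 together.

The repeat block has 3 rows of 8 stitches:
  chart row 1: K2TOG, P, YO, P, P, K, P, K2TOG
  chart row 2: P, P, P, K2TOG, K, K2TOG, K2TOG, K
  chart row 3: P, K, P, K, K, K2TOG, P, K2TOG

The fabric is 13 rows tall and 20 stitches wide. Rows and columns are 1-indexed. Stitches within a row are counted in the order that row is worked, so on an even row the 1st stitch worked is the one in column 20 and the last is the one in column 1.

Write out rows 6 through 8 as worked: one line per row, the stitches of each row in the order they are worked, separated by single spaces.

Result:
P K P K K2TOG K K2TOG P P K P K K2TOG K K2TOG P P K P K
K2TOG P YO P P K P K2TOG K2TOG P YO P P K P K2TOG K2TOG P YO P
K2TOG K K K P K2TOG K2TOG P K2TOG K K K P K2TOG K2TOG P K2TOG K K K

Derivation:
Row 6: chart row 3, WS - tiled (columns 1-20): P K P K K K2TOG P K2TOG P K P K K K2TOG P K2TOG P K P K; work from column 20 back to 1 with K<->P swapped.
Row 7: chart row 1, RS - tile across columns 1-20 and work as-is.
Row 8: chart row 2, WS - tiled (columns 1-20): P P P K2TOG K K2TOG K2TOG K P P P K2TOG K K2TOG K2TOG K P P P K2TOG; work from column 20 back to 1 with K<->P swapped.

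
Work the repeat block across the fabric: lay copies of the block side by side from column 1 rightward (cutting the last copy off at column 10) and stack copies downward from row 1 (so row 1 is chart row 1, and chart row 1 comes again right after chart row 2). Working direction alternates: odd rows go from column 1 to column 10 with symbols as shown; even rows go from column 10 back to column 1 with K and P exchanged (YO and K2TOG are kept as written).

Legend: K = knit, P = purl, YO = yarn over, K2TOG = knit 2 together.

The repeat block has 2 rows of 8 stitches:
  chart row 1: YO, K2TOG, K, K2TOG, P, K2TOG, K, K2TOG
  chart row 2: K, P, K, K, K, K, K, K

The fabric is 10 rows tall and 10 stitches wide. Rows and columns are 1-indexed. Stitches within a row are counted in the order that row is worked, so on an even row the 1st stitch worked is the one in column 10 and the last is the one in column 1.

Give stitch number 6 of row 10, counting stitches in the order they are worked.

For row 10: chart row = ((10-1) mod 2) + 1 = 2; this is a WS (even) row.
Chart row 2 tiled across columns 1-10: K P K K K K K K K P
WS row: flip the tiled sequence (start at column 10) and apply K<->P; YO and K2TOG stay.
Row 10 as worked: K P P P P P P P K P
Counting 6 along the worked row gives P.

Result:
P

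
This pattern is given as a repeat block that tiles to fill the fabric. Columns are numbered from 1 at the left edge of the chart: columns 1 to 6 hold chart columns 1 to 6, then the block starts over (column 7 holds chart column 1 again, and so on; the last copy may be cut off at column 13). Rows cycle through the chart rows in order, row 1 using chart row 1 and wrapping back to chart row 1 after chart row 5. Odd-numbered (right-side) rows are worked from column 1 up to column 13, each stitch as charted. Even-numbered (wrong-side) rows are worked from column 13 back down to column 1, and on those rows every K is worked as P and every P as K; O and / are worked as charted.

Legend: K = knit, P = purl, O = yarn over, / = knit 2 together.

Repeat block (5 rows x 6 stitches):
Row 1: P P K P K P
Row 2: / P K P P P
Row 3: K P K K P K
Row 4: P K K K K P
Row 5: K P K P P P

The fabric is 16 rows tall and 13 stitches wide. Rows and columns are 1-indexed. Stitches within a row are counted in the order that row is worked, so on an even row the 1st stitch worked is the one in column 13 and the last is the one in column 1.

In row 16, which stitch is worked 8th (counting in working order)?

== STITCH ==
K

Derivation:
For row 16: chart row = ((16-1) mod 5) + 1 = 1; this is a WS (even) row.
Chart row 1 tiled across columns 1-13: P P K P K P P P K P K P P
Wrong side: read the tiled row from column 13 down to 1 and exchange K with P (leave O, /).
Row 16 as worked: K K P K P K K K P K P K K
Stitch 8 in working order -> K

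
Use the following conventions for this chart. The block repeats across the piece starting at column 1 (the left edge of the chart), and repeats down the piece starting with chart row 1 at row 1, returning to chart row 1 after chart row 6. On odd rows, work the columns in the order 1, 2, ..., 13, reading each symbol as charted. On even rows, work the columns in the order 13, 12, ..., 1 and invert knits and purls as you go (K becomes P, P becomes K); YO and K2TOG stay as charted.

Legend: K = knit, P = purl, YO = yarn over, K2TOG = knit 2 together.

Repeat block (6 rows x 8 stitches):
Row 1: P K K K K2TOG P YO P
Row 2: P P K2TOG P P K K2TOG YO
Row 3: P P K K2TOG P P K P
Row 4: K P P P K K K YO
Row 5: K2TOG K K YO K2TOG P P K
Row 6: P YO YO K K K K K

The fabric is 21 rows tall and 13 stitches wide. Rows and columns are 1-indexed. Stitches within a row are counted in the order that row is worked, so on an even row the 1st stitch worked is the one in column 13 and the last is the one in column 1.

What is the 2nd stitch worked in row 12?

== STITCH ==
P

Derivation:
Row 12: (12-1) mod 6 = 5, so use chart row 6. Even row -> WS.
Chart row 6 tiled across columns 1-13: P YO YO K K K K K P YO YO K K
Wrong side: read the tiled row from column 13 down to 1 and exchange K with P (leave YO, K2TOG).
Row 12 as worked: P P YO YO K P P P P P YO YO K
Stitch 2 in working order -> P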